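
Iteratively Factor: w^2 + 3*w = (w)*(w + 3)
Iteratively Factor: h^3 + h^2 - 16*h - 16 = (h - 4)*(h^2 + 5*h + 4) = (h - 4)*(h + 4)*(h + 1)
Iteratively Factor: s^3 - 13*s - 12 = (s + 1)*(s^2 - s - 12) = (s - 4)*(s + 1)*(s + 3)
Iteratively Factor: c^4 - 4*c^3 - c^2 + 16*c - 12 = (c - 3)*(c^3 - c^2 - 4*c + 4) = (c - 3)*(c - 1)*(c^2 - 4) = (c - 3)*(c - 1)*(c + 2)*(c - 2)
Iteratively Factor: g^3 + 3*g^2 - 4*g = (g)*(g^2 + 3*g - 4) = g*(g - 1)*(g + 4)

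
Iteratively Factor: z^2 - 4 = (z + 2)*(z - 2)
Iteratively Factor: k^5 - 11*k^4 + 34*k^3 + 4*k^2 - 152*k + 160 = (k - 4)*(k^4 - 7*k^3 + 6*k^2 + 28*k - 40) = (k - 4)*(k - 2)*(k^3 - 5*k^2 - 4*k + 20) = (k - 4)*(k - 2)*(k + 2)*(k^2 - 7*k + 10) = (k - 5)*(k - 4)*(k - 2)*(k + 2)*(k - 2)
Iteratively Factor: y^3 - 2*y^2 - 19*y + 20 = (y + 4)*(y^2 - 6*y + 5) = (y - 1)*(y + 4)*(y - 5)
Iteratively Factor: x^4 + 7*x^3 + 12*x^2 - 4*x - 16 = (x - 1)*(x^3 + 8*x^2 + 20*x + 16) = (x - 1)*(x + 4)*(x^2 + 4*x + 4) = (x - 1)*(x + 2)*(x + 4)*(x + 2)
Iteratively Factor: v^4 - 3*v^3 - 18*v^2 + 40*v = (v - 2)*(v^3 - v^2 - 20*v) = v*(v - 2)*(v^2 - v - 20) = v*(v - 5)*(v - 2)*(v + 4)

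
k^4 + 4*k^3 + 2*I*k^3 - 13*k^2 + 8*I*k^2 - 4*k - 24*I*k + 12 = (k - 2)*(k + 6)*(k + I)^2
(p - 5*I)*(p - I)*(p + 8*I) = p^3 + 2*I*p^2 + 43*p - 40*I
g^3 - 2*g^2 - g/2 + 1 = (g - 2)*(g - sqrt(2)/2)*(g + sqrt(2)/2)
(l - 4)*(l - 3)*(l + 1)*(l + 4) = l^4 - 2*l^3 - 19*l^2 + 32*l + 48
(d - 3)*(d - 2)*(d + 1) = d^3 - 4*d^2 + d + 6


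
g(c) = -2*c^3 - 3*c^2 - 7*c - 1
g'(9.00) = -547.00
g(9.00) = -1765.00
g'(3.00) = -79.00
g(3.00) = -103.00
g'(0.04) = -7.25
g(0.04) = -1.28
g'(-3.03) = -43.91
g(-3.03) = 48.30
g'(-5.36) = -147.22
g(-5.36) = 258.31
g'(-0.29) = -5.76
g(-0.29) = 0.83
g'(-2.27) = -24.30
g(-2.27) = 22.83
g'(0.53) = -11.87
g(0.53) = -5.85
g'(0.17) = -8.19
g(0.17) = -2.29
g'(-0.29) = -5.76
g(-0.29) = 0.83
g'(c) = -6*c^2 - 6*c - 7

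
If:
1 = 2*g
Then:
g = 1/2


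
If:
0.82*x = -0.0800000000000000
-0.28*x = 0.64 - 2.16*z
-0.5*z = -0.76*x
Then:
No Solution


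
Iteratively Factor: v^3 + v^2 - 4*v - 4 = (v + 2)*(v^2 - v - 2) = (v + 1)*(v + 2)*(v - 2)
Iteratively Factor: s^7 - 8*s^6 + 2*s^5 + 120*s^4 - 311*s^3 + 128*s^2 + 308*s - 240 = (s + 4)*(s^6 - 12*s^5 + 50*s^4 - 80*s^3 + 9*s^2 + 92*s - 60) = (s - 5)*(s + 4)*(s^5 - 7*s^4 + 15*s^3 - 5*s^2 - 16*s + 12) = (s - 5)*(s - 1)*(s + 4)*(s^4 - 6*s^3 + 9*s^2 + 4*s - 12) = (s - 5)*(s - 1)*(s + 1)*(s + 4)*(s^3 - 7*s^2 + 16*s - 12) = (s - 5)*(s - 2)*(s - 1)*(s + 1)*(s + 4)*(s^2 - 5*s + 6) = (s - 5)*(s - 2)^2*(s - 1)*(s + 1)*(s + 4)*(s - 3)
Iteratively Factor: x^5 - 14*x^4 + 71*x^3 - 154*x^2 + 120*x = (x - 5)*(x^4 - 9*x^3 + 26*x^2 - 24*x) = (x - 5)*(x - 4)*(x^3 - 5*x^2 + 6*x) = x*(x - 5)*(x - 4)*(x^2 - 5*x + 6) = x*(x - 5)*(x - 4)*(x - 3)*(x - 2)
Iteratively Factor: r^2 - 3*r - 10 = (r - 5)*(r + 2)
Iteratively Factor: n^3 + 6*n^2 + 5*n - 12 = (n - 1)*(n^2 + 7*n + 12) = (n - 1)*(n + 3)*(n + 4)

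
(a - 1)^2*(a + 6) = a^3 + 4*a^2 - 11*a + 6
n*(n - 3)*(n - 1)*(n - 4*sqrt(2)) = n^4 - 4*sqrt(2)*n^3 - 4*n^3 + 3*n^2 + 16*sqrt(2)*n^2 - 12*sqrt(2)*n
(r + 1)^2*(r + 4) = r^3 + 6*r^2 + 9*r + 4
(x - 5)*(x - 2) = x^2 - 7*x + 10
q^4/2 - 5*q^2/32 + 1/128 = (q/2 + 1/4)*(q - 1/2)*(q - 1/4)*(q + 1/4)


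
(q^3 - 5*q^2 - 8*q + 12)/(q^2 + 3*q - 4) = (q^2 - 4*q - 12)/(q + 4)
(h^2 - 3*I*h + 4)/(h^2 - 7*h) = (h^2 - 3*I*h + 4)/(h*(h - 7))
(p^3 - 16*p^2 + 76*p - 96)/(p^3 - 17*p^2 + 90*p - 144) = (p - 2)/(p - 3)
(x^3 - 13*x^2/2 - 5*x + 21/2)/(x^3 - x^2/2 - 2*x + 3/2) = (x - 7)/(x - 1)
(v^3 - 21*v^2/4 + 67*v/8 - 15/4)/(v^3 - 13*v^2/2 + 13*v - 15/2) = (4*v^2 - 11*v + 6)/(4*(v^2 - 4*v + 3))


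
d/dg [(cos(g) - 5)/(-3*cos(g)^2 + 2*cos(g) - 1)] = 3*(sin(g)^2 + 10*cos(g) - 4)*sin(g)/(3*sin(g)^2 + 2*cos(g) - 4)^2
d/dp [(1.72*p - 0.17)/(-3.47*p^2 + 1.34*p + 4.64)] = (5.9684*p^2 - 1.1798*p + 8.2086)/(12.0409*p^4 - 9.2996*p^3 - 30.406*p^2 + 12.4352*p + 21.5296)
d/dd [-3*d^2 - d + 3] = -6*d - 1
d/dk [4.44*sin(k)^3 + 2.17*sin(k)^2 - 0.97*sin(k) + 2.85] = (13.32*sin(k)^2 + 4.34*sin(k) - 0.97)*cos(k)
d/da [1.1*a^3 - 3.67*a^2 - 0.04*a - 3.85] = 3.3*a^2 - 7.34*a - 0.04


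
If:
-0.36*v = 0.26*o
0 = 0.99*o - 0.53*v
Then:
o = 0.00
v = 0.00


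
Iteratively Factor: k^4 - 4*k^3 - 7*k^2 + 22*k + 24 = (k - 4)*(k^3 - 7*k - 6) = (k - 4)*(k + 1)*(k^2 - k - 6) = (k - 4)*(k - 3)*(k + 1)*(k + 2)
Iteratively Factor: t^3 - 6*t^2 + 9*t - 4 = (t - 4)*(t^2 - 2*t + 1) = (t - 4)*(t - 1)*(t - 1)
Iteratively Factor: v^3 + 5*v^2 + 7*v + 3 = (v + 1)*(v^2 + 4*v + 3) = (v + 1)^2*(v + 3)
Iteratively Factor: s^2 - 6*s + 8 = (s - 4)*(s - 2)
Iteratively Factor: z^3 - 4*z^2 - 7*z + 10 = (z + 2)*(z^2 - 6*z + 5) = (z - 5)*(z + 2)*(z - 1)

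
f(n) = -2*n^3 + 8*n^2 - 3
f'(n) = -6*n^2 + 16*n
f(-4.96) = 437.86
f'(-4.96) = -226.97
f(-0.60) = 0.31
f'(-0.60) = -11.76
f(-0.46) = -1.11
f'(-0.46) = -8.63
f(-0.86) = 4.19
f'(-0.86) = -18.20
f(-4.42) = 325.99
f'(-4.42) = -187.94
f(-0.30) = -2.23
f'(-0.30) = -5.34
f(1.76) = 10.88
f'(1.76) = 9.57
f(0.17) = -2.78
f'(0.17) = 2.55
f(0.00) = -3.00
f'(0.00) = 0.00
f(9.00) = -813.00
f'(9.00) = -342.00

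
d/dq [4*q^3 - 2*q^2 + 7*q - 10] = 12*q^2 - 4*q + 7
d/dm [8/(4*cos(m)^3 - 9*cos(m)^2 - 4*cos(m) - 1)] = 16*(6*cos(m)^2 - 9*cos(m) - 2)*sin(m)/(4*sin(m)^2*cos(m) - 9*sin(m)^2 + 10)^2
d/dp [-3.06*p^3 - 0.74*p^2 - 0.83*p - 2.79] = -9.18*p^2 - 1.48*p - 0.83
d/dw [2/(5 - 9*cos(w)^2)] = -36*sin(w)*cos(w)/(9*cos(w)^2 - 5)^2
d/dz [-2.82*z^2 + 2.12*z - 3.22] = 2.12 - 5.64*z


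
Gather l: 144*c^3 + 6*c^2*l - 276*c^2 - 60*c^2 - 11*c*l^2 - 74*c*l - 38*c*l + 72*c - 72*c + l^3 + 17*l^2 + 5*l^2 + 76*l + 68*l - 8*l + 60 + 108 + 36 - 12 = 144*c^3 - 336*c^2 + l^3 + l^2*(22 - 11*c) + l*(6*c^2 - 112*c + 136) + 192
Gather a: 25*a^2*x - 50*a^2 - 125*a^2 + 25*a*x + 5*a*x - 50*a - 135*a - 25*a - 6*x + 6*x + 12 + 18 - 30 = a^2*(25*x - 175) + a*(30*x - 210)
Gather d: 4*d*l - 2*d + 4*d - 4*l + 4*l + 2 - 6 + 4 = d*(4*l + 2)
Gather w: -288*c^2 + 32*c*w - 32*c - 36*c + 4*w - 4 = -288*c^2 - 68*c + w*(32*c + 4) - 4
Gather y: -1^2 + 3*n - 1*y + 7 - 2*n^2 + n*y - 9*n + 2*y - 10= -2*n^2 - 6*n + y*(n + 1) - 4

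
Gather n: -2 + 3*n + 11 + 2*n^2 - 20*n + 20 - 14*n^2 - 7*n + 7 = -12*n^2 - 24*n + 36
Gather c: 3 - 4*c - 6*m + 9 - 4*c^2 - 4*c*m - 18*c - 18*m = -4*c^2 + c*(-4*m - 22) - 24*m + 12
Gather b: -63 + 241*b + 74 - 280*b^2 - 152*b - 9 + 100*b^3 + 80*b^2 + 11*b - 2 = 100*b^3 - 200*b^2 + 100*b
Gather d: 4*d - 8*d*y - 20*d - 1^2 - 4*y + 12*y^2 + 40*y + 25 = d*(-8*y - 16) + 12*y^2 + 36*y + 24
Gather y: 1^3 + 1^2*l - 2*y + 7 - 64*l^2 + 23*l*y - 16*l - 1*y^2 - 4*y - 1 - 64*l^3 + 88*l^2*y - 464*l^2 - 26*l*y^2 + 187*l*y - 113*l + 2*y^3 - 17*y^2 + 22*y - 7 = -64*l^3 - 528*l^2 - 128*l + 2*y^3 + y^2*(-26*l - 18) + y*(88*l^2 + 210*l + 16)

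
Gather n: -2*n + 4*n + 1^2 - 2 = 2*n - 1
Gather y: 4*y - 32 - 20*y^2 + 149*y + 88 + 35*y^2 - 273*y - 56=15*y^2 - 120*y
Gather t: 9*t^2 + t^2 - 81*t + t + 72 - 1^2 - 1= 10*t^2 - 80*t + 70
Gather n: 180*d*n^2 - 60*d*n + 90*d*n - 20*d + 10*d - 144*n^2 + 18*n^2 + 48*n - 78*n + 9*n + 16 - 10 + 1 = -10*d + n^2*(180*d - 126) + n*(30*d - 21) + 7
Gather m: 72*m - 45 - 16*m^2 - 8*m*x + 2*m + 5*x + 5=-16*m^2 + m*(74 - 8*x) + 5*x - 40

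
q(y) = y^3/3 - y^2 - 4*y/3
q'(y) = y^2 - 2*y - 4/3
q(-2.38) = -6.98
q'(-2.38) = 9.09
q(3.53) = -2.51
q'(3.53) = 4.07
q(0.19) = -0.29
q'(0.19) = -1.68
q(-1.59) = -1.75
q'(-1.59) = 4.37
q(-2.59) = -9.05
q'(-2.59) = 10.55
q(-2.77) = -11.06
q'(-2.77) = 11.88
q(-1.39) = -0.97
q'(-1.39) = 3.38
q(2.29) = -4.29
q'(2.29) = -0.67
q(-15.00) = -1330.00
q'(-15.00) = 253.67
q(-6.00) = -100.00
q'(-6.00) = 46.67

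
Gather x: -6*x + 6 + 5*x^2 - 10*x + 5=5*x^2 - 16*x + 11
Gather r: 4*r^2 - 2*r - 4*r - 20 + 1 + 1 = 4*r^2 - 6*r - 18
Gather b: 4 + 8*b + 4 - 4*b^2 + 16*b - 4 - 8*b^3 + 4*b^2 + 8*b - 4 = -8*b^3 + 32*b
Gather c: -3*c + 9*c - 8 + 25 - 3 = 6*c + 14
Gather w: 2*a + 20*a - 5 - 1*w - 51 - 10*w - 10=22*a - 11*w - 66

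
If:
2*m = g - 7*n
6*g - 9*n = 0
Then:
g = 3*n/2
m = -11*n/4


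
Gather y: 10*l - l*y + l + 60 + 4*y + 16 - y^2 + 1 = 11*l - y^2 + y*(4 - l) + 77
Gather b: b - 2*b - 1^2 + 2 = 1 - b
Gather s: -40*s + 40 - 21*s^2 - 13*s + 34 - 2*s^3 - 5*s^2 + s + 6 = -2*s^3 - 26*s^2 - 52*s + 80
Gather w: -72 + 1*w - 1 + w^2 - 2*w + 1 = w^2 - w - 72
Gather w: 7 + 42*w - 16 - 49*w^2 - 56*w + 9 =-49*w^2 - 14*w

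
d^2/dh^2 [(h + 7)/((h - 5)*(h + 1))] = 2*(h^3 + 21*h^2 - 69*h + 127)/(h^6 - 12*h^5 + 33*h^4 + 56*h^3 - 165*h^2 - 300*h - 125)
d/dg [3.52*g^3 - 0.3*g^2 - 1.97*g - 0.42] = 10.56*g^2 - 0.6*g - 1.97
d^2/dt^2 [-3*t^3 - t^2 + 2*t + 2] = -18*t - 2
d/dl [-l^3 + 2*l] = 2 - 3*l^2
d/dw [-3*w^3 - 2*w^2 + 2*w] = -9*w^2 - 4*w + 2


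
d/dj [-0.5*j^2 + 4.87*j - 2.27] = 4.87 - 1.0*j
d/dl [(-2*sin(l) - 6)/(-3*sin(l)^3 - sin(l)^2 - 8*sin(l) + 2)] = 2*(-6*sin(l)^3 - 28*sin(l)^2 - 6*sin(l) - 26)*cos(l)/(3*sin(l)^3 + sin(l)^2 + 8*sin(l) - 2)^2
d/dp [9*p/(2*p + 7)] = 63/(2*p + 7)^2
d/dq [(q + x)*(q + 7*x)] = 2*q + 8*x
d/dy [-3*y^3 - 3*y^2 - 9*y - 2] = -9*y^2 - 6*y - 9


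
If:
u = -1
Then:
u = -1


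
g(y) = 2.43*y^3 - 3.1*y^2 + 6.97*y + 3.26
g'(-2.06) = 50.68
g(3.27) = 77.87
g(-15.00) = -9000.04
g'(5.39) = 185.34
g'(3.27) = 64.65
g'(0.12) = 6.33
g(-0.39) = -0.07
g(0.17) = 4.37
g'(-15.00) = 1740.22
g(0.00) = 3.26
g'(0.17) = 6.13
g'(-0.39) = 10.50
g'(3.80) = 88.68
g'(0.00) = 6.97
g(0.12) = 4.06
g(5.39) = 331.28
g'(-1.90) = 45.07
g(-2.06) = -45.50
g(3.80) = 118.32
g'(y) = 7.29*y^2 - 6.2*y + 6.97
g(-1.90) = -37.84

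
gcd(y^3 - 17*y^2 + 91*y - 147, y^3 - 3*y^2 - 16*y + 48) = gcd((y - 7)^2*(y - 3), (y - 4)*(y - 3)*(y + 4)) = y - 3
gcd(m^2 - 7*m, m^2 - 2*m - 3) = 1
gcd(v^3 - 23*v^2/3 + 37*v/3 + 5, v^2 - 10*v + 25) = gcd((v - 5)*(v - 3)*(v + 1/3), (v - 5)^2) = v - 5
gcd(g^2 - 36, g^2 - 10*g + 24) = g - 6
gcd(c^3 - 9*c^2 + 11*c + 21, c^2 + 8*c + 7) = c + 1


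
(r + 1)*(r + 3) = r^2 + 4*r + 3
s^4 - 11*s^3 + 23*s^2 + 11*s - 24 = (s - 8)*(s - 3)*(s - 1)*(s + 1)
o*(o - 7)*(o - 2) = o^3 - 9*o^2 + 14*o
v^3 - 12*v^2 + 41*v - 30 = (v - 6)*(v - 5)*(v - 1)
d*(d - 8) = d^2 - 8*d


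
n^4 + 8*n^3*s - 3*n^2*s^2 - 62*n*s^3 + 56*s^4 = (n - 2*s)*(n - s)*(n + 4*s)*(n + 7*s)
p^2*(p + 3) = p^3 + 3*p^2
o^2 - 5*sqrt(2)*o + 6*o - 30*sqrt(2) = (o + 6)*(o - 5*sqrt(2))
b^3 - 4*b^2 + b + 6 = (b - 3)*(b - 2)*(b + 1)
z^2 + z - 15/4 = (z - 3/2)*(z + 5/2)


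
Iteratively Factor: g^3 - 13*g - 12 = (g - 4)*(g^2 + 4*g + 3) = (g - 4)*(g + 1)*(g + 3)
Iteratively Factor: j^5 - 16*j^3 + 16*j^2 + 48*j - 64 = (j + 4)*(j^4 - 4*j^3 + 16*j - 16) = (j - 2)*(j + 4)*(j^3 - 2*j^2 - 4*j + 8) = (j - 2)^2*(j + 4)*(j^2 - 4) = (j - 2)^3*(j + 4)*(j + 2)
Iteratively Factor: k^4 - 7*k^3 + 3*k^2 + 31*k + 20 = (k + 1)*(k^3 - 8*k^2 + 11*k + 20) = (k + 1)^2*(k^2 - 9*k + 20) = (k - 4)*(k + 1)^2*(k - 5)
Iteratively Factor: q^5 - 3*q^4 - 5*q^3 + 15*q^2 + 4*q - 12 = (q + 1)*(q^4 - 4*q^3 - q^2 + 16*q - 12) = (q - 2)*(q + 1)*(q^3 - 2*q^2 - 5*q + 6) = (q - 2)*(q + 1)*(q + 2)*(q^2 - 4*q + 3) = (q - 2)*(q - 1)*(q + 1)*(q + 2)*(q - 3)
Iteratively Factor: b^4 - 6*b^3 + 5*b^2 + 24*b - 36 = (b - 2)*(b^3 - 4*b^2 - 3*b + 18) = (b - 3)*(b - 2)*(b^2 - b - 6) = (b - 3)*(b - 2)*(b + 2)*(b - 3)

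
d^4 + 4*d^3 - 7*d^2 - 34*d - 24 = (d - 3)*(d + 1)*(d + 2)*(d + 4)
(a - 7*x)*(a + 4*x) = a^2 - 3*a*x - 28*x^2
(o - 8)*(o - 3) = o^2 - 11*o + 24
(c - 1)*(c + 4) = c^2 + 3*c - 4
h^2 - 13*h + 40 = (h - 8)*(h - 5)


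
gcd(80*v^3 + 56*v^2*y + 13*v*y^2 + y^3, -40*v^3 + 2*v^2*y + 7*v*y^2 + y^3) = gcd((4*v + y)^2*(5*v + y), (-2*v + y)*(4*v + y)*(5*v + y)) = 20*v^2 + 9*v*y + y^2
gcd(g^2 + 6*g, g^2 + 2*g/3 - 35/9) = 1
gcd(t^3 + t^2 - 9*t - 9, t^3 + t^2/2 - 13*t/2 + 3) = t + 3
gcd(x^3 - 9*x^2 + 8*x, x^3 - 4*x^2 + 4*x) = x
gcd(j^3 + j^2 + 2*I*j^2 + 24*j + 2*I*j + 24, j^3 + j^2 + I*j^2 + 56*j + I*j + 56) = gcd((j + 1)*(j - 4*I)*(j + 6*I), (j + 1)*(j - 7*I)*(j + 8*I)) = j + 1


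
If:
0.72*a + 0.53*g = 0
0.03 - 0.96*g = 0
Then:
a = -0.02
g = 0.03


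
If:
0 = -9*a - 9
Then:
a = -1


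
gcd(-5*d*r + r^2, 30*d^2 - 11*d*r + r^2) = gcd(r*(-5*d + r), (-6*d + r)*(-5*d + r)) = -5*d + r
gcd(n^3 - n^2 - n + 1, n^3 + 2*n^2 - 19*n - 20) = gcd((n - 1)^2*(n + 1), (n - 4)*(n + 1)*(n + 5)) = n + 1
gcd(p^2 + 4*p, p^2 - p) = p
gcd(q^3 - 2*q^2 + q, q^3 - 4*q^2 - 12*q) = q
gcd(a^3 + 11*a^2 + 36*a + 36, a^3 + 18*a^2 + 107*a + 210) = a + 6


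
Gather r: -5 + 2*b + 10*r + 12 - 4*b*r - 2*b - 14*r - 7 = r*(-4*b - 4)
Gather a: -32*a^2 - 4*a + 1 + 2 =-32*a^2 - 4*a + 3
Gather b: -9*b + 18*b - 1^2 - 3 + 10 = 9*b + 6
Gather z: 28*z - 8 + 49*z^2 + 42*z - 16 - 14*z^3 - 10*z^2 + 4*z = -14*z^3 + 39*z^2 + 74*z - 24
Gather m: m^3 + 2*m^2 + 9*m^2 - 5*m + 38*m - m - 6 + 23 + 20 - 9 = m^3 + 11*m^2 + 32*m + 28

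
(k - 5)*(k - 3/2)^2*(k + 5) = k^4 - 3*k^3 - 91*k^2/4 + 75*k - 225/4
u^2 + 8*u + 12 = (u + 2)*(u + 6)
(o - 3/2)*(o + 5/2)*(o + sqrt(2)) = o^3 + o^2 + sqrt(2)*o^2 - 15*o/4 + sqrt(2)*o - 15*sqrt(2)/4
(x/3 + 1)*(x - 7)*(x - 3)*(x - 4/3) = x^4/3 - 25*x^3/9 + x^2/9 + 25*x - 28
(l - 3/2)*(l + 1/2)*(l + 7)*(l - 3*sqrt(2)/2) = l^4 - 3*sqrt(2)*l^3/2 + 6*l^3 - 9*sqrt(2)*l^2 - 31*l^2/4 - 21*l/4 + 93*sqrt(2)*l/8 + 63*sqrt(2)/8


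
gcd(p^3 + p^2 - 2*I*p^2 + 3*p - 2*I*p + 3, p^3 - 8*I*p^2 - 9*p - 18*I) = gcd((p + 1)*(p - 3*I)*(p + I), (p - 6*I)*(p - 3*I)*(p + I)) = p^2 - 2*I*p + 3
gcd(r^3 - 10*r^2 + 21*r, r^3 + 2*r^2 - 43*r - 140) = r - 7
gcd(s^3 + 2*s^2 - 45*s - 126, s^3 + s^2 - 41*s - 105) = s^2 - 4*s - 21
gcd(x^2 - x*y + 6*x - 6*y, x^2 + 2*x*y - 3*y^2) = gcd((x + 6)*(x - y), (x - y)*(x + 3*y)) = x - y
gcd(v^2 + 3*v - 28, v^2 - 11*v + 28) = v - 4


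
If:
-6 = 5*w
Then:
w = -6/5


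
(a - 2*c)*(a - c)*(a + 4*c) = a^3 + a^2*c - 10*a*c^2 + 8*c^3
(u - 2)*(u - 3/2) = u^2 - 7*u/2 + 3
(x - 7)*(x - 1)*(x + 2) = x^3 - 6*x^2 - 9*x + 14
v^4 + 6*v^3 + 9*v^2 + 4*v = v*(v + 1)^2*(v + 4)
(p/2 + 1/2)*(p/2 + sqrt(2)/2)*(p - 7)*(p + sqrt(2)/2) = p^4/4 - 3*p^3/2 + 3*sqrt(2)*p^3/8 - 9*sqrt(2)*p^2/4 - 3*p^2/2 - 21*sqrt(2)*p/8 - 3*p/2 - 7/4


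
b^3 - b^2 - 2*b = b*(b - 2)*(b + 1)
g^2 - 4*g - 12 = (g - 6)*(g + 2)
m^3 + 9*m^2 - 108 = (m - 3)*(m + 6)^2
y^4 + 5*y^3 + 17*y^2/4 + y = y*(y + 1/2)^2*(y + 4)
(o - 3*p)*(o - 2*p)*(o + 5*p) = o^3 - 19*o*p^2 + 30*p^3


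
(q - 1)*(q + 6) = q^2 + 5*q - 6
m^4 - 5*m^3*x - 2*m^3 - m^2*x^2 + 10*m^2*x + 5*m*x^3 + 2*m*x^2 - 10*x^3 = (m - 2)*(m - 5*x)*(m - x)*(m + x)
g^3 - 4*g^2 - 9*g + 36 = (g - 4)*(g - 3)*(g + 3)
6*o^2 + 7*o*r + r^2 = (o + r)*(6*o + r)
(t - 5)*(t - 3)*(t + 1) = t^3 - 7*t^2 + 7*t + 15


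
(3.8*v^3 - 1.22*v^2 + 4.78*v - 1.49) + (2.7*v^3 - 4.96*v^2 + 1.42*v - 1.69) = 6.5*v^3 - 6.18*v^2 + 6.2*v - 3.18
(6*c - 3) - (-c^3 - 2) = c^3 + 6*c - 1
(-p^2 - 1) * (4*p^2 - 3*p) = -4*p^4 + 3*p^3 - 4*p^2 + 3*p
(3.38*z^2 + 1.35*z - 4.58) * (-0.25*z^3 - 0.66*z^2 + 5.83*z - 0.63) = -0.845*z^5 - 2.5683*z^4 + 19.9594*z^3 + 8.7639*z^2 - 27.5519*z + 2.8854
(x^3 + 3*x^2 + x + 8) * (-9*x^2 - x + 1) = -9*x^5 - 28*x^4 - 11*x^3 - 70*x^2 - 7*x + 8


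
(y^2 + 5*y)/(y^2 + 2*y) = (y + 5)/(y + 2)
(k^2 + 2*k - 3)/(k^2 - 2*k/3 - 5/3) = 3*(-k^2 - 2*k + 3)/(-3*k^2 + 2*k + 5)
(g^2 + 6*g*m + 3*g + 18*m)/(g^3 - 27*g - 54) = (g + 6*m)/(g^2 - 3*g - 18)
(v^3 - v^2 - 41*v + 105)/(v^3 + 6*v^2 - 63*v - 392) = (v^2 - 8*v + 15)/(v^2 - v - 56)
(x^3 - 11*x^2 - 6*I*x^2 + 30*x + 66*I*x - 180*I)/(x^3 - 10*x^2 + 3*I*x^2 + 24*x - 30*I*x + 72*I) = (x^2 - x*(5 + 6*I) + 30*I)/(x^2 + x*(-4 + 3*I) - 12*I)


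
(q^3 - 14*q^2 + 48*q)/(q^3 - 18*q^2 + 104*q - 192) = q/(q - 4)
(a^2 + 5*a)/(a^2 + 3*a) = (a + 5)/(a + 3)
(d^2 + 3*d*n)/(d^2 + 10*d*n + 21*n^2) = d/(d + 7*n)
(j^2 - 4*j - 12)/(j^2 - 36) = (j + 2)/(j + 6)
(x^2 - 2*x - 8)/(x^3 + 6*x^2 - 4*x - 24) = (x - 4)/(x^2 + 4*x - 12)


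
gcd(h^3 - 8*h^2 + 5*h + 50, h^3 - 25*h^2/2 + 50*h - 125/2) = h^2 - 10*h + 25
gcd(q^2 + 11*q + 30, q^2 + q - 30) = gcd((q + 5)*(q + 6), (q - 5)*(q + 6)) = q + 6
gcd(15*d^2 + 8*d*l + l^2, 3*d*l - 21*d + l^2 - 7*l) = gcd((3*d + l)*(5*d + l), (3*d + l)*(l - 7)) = 3*d + l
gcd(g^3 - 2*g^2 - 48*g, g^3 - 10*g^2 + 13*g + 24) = g - 8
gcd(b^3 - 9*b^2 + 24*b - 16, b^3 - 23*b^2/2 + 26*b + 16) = b - 4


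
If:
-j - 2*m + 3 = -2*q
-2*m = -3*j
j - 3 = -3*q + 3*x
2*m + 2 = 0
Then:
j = -2/3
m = -1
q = -17/6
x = -73/18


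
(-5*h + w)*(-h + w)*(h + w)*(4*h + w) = 20*h^4 + h^3*w - 21*h^2*w^2 - h*w^3 + w^4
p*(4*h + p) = 4*h*p + p^2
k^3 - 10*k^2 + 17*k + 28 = (k - 7)*(k - 4)*(k + 1)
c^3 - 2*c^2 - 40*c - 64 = (c - 8)*(c + 2)*(c + 4)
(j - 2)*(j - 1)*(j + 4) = j^3 + j^2 - 10*j + 8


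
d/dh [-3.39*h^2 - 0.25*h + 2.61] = -6.78*h - 0.25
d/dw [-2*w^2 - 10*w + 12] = -4*w - 10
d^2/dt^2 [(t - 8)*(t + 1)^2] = 6*t - 12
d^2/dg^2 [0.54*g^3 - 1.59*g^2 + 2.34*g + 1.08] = 3.24*g - 3.18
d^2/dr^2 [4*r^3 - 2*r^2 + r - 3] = 24*r - 4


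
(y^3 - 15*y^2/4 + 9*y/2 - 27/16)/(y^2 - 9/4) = (8*y^2 - 18*y + 9)/(4*(2*y + 3))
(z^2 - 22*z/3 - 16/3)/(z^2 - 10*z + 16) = (z + 2/3)/(z - 2)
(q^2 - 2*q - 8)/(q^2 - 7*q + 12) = (q + 2)/(q - 3)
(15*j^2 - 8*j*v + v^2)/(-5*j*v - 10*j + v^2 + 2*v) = (-3*j + v)/(v + 2)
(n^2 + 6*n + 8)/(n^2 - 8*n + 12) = (n^2 + 6*n + 8)/(n^2 - 8*n + 12)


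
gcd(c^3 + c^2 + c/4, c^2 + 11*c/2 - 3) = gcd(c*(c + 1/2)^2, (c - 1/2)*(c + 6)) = 1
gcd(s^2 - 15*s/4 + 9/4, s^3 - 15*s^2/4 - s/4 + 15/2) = s - 3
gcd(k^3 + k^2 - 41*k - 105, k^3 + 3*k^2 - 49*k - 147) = k^2 - 4*k - 21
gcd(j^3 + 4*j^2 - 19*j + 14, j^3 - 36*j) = 1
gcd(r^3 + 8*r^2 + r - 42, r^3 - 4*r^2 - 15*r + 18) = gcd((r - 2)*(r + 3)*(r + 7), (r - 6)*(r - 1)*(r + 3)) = r + 3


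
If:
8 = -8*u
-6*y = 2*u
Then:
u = -1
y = 1/3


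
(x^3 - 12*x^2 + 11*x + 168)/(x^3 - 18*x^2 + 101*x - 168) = (x + 3)/(x - 3)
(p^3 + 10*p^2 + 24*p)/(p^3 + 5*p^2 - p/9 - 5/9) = 9*p*(p^2 + 10*p + 24)/(9*p^3 + 45*p^2 - p - 5)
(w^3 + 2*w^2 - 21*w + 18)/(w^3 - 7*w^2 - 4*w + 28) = (w^3 + 2*w^2 - 21*w + 18)/(w^3 - 7*w^2 - 4*w + 28)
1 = 1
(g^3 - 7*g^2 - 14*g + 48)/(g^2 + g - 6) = g - 8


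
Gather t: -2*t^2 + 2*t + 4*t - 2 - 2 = -2*t^2 + 6*t - 4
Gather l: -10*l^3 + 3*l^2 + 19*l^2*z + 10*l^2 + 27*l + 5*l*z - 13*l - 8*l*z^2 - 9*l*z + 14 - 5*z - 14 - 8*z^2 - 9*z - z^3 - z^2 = -10*l^3 + l^2*(19*z + 13) + l*(-8*z^2 - 4*z + 14) - z^3 - 9*z^2 - 14*z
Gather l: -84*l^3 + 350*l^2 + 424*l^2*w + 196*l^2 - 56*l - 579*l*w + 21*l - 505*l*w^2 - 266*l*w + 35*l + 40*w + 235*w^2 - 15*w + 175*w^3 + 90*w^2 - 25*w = -84*l^3 + l^2*(424*w + 546) + l*(-505*w^2 - 845*w) + 175*w^3 + 325*w^2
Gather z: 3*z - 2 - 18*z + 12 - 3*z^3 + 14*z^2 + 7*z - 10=-3*z^3 + 14*z^2 - 8*z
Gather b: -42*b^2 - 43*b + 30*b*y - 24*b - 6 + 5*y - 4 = -42*b^2 + b*(30*y - 67) + 5*y - 10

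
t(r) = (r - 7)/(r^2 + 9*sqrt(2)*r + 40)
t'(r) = (-2*r - 9*sqrt(2))*(r - 7)/(r^2 + 9*sqrt(2)*r + 40)^2 + 1/(r^2 + 9*sqrt(2)*r + 40) = (r^2 + 9*sqrt(2)*r - (r - 7)*(2*r + 9*sqrt(2)) + 40)/(r^2 + 9*sqrt(2)*r + 40)^2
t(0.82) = -0.12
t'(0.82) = 0.05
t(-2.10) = -0.51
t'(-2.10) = 0.30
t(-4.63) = -4.64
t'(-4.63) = 6.82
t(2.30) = -0.06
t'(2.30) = 0.03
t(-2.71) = -0.76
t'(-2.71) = 0.51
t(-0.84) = -0.26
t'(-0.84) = 0.13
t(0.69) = -0.13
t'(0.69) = 0.06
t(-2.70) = -0.75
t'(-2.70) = 0.50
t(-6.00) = 35.37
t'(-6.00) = 67.33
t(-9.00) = -2.48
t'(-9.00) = -1.87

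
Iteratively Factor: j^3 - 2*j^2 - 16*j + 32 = (j + 4)*(j^2 - 6*j + 8) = (j - 4)*(j + 4)*(j - 2)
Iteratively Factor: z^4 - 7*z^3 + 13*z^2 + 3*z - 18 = (z - 3)*(z^3 - 4*z^2 + z + 6) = (z - 3)*(z - 2)*(z^2 - 2*z - 3) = (z - 3)^2*(z - 2)*(z + 1)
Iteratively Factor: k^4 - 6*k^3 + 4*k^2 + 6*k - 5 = (k + 1)*(k^3 - 7*k^2 + 11*k - 5) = (k - 5)*(k + 1)*(k^2 - 2*k + 1) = (k - 5)*(k - 1)*(k + 1)*(k - 1)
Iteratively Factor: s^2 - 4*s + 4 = (s - 2)*(s - 2)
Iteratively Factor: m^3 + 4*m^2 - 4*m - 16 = (m + 4)*(m^2 - 4) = (m + 2)*(m + 4)*(m - 2)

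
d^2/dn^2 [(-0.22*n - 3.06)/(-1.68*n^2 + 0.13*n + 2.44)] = ((-2.2176*n - 10.2244)*(-1.68*n^2 + 0.13*n + 2.44) - (0.22*n + 3.06)*(3.36*n - 0.13)*(6.72*n - 0.26))/(-1.68*n^2 + 0.13*n + 2.44)^3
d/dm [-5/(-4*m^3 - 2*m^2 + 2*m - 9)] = 10*(-6*m^2 - 2*m + 1)/(4*m^3 + 2*m^2 - 2*m + 9)^2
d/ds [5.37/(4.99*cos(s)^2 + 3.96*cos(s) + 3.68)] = (53.5926*cos(s) + 21.2652)*sin(s)/(4.99*cos(s)^2 + 3.96*cos(s) + 3.68)^2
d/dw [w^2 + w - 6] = 2*w + 1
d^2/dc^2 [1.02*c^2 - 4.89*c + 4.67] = 2.04000000000000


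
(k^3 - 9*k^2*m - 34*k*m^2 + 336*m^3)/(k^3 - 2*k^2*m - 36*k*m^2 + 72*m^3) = (k^2 - 15*k*m + 56*m^2)/(k^2 - 8*k*m + 12*m^2)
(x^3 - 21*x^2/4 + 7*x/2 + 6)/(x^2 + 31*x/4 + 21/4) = (x^2 - 6*x + 8)/(x + 7)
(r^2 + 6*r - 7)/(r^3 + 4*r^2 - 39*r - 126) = (r - 1)/(r^2 - 3*r - 18)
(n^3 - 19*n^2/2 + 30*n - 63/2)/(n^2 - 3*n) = n - 13/2 + 21/(2*n)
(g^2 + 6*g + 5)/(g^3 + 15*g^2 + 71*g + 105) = (g + 1)/(g^2 + 10*g + 21)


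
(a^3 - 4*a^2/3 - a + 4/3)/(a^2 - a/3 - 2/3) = (3*a^2 - a - 4)/(3*a + 2)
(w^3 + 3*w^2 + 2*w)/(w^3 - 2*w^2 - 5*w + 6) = w*(w + 1)/(w^2 - 4*w + 3)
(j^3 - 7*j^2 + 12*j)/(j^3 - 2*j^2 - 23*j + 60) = j/(j + 5)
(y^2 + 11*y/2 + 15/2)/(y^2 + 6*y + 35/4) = 2*(y + 3)/(2*y + 7)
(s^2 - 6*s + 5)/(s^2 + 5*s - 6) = (s - 5)/(s + 6)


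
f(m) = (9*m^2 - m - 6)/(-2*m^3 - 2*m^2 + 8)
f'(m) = (18*m - 1)/(-2*m^3 - 2*m^2 + 8) + (6*m^2 + 4*m)*(9*m^2 - m - 6)/(-2*m^3 - 2*m^2 + 8)^2 = (-m*(3*m + 2)*(-9*m^2 + m + 6) + (1 - 18*m)*(m^3 + m^2 - 4))/(2*(m^3 + m^2 - 4)^2)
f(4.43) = -0.81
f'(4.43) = 0.15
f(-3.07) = 1.74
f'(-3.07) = 0.44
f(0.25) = -0.73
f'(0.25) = 0.32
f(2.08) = -1.65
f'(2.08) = 1.09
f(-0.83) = 0.13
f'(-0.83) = -2.04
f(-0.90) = 0.28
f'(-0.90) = -2.15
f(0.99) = 0.45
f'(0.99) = 5.18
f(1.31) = 113.59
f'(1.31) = 24956.60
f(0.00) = -0.75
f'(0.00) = -0.12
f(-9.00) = 0.56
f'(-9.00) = 0.07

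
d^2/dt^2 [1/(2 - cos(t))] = (cos(t)^2 + 2*cos(t) - 2)/(cos(t) - 2)^3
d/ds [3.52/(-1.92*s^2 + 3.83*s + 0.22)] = (13.5168*s - 13.4816)/(-1.92*s^2 + 3.83*s + 0.22)^2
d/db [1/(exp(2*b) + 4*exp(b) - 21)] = 2*(-exp(b) - 2)*exp(b)/(exp(2*b) + 4*exp(b) - 21)^2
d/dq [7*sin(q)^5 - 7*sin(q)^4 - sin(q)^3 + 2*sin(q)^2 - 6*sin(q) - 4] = (35*sin(q)^4 - 28*sin(q)^3 - 3*sin(q)^2 + 4*sin(q) - 6)*cos(q)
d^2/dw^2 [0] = 0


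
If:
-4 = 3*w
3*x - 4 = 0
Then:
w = -4/3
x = 4/3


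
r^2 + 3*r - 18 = (r - 3)*(r + 6)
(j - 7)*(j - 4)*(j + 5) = j^3 - 6*j^2 - 27*j + 140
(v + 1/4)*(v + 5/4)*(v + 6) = v^3 + 15*v^2/2 + 149*v/16 + 15/8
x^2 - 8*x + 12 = (x - 6)*(x - 2)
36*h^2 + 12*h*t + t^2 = (6*h + t)^2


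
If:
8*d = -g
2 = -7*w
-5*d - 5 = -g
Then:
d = -5/13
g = 40/13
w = -2/7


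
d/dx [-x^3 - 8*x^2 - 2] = x*(-3*x - 16)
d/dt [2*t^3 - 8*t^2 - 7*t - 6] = 6*t^2 - 16*t - 7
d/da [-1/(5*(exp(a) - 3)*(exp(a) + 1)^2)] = (3*exp(a) - 5)*exp(a)/(5*(exp(a) - 3)^2*(exp(a) + 1)^3)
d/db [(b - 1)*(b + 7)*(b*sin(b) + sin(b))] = (b - 1)*(b + 1)*sin(b) + (b - 1)*(b + 7)*(b*cos(b) + sqrt(2)*sin(b + pi/4)) + (b + 1)*(b + 7)*sin(b)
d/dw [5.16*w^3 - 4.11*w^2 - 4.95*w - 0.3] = 15.48*w^2 - 8.22*w - 4.95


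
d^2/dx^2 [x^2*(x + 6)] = 6*x + 12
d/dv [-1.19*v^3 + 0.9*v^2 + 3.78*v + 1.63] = -3.57*v^2 + 1.8*v + 3.78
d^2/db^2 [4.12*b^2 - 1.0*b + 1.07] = 8.24000000000000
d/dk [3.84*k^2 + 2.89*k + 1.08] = 7.68*k + 2.89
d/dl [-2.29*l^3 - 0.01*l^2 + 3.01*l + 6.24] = -6.87*l^2 - 0.02*l + 3.01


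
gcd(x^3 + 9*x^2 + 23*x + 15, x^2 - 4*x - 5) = x + 1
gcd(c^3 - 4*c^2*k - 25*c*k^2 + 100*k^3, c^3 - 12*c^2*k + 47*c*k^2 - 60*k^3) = c^2 - 9*c*k + 20*k^2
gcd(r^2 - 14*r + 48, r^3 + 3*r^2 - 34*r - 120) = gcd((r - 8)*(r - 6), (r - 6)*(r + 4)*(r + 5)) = r - 6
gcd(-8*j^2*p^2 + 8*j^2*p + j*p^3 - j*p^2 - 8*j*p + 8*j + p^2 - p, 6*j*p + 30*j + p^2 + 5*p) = 1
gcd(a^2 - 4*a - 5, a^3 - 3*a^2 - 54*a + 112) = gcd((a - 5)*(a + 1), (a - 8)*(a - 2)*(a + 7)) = 1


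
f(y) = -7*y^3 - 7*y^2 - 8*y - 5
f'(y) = -21*y^2 - 14*y - 8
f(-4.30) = 456.52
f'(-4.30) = -336.09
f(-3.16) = 171.26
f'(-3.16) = -173.46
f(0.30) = -8.22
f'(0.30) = -14.09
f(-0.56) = -1.49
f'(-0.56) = -6.75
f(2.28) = -142.60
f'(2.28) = -149.09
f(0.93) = -24.12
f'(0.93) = -39.18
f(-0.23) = -3.45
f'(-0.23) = -5.89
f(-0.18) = -3.75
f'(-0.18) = -6.16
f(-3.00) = 145.00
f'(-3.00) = -155.00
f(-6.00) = 1303.00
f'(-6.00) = -680.00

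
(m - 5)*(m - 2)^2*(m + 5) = m^4 - 4*m^3 - 21*m^2 + 100*m - 100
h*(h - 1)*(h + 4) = h^3 + 3*h^2 - 4*h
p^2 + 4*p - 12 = (p - 2)*(p + 6)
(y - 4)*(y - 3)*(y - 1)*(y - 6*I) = y^4 - 8*y^3 - 6*I*y^3 + 19*y^2 + 48*I*y^2 - 12*y - 114*I*y + 72*I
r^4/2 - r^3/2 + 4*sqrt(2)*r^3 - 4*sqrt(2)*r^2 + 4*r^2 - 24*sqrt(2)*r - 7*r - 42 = (r/2 + 1)*(r - 3)*(r + sqrt(2))*(r + 7*sqrt(2))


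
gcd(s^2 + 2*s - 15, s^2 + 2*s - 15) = s^2 + 2*s - 15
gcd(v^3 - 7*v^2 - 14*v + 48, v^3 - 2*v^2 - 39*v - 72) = v^2 - 5*v - 24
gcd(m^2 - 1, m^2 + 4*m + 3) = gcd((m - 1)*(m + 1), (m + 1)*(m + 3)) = m + 1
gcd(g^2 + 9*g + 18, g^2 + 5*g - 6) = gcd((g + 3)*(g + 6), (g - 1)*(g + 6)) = g + 6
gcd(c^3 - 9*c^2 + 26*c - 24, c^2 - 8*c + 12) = c - 2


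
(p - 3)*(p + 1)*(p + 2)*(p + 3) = p^4 + 3*p^3 - 7*p^2 - 27*p - 18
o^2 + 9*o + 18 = (o + 3)*(o + 6)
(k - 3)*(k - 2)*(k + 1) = k^3 - 4*k^2 + k + 6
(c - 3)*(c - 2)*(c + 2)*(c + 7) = c^4 + 4*c^3 - 25*c^2 - 16*c + 84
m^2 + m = m*(m + 1)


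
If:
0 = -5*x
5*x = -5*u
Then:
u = 0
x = 0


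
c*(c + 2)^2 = c^3 + 4*c^2 + 4*c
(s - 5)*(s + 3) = s^2 - 2*s - 15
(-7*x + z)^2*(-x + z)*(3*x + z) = -147*x^4 + 140*x^3*z + 18*x^2*z^2 - 12*x*z^3 + z^4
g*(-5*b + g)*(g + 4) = -5*b*g^2 - 20*b*g + g^3 + 4*g^2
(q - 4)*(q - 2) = q^2 - 6*q + 8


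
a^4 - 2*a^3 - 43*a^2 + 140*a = a*(a - 5)*(a - 4)*(a + 7)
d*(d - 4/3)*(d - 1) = d^3 - 7*d^2/3 + 4*d/3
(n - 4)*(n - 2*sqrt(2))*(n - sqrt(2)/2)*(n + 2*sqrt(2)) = n^4 - 4*n^3 - sqrt(2)*n^3/2 - 8*n^2 + 2*sqrt(2)*n^2 + 4*sqrt(2)*n + 32*n - 16*sqrt(2)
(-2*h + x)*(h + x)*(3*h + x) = -6*h^3 - 5*h^2*x + 2*h*x^2 + x^3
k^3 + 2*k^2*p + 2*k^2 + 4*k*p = k*(k + 2)*(k + 2*p)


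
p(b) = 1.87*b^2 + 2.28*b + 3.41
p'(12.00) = 47.16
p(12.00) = 300.05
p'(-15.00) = -53.82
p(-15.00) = 389.96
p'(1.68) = 8.56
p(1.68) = 12.52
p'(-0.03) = 2.17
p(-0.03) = 3.34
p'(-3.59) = -11.15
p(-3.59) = 19.33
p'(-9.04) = -31.53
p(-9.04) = 135.62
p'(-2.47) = -6.96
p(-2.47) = 9.19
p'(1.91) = 9.42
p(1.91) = 14.59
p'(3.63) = 15.86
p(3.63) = 36.33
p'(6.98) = 28.39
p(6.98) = 110.43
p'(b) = 3.74*b + 2.28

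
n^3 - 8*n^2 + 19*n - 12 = (n - 4)*(n - 3)*(n - 1)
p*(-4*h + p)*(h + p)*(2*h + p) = -8*h^3*p - 10*h^2*p^2 - h*p^3 + p^4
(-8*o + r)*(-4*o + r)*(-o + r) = -32*o^3 + 44*o^2*r - 13*o*r^2 + r^3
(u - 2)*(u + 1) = u^2 - u - 2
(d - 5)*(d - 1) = d^2 - 6*d + 5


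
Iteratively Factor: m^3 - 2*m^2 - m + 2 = (m - 2)*(m^2 - 1) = (m - 2)*(m - 1)*(m + 1)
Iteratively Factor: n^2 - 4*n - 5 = (n - 5)*(n + 1)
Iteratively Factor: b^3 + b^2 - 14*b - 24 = (b + 2)*(b^2 - b - 12) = (b + 2)*(b + 3)*(b - 4)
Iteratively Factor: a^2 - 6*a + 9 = (a - 3)*(a - 3)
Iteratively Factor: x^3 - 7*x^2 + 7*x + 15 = (x - 3)*(x^2 - 4*x - 5) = (x - 3)*(x + 1)*(x - 5)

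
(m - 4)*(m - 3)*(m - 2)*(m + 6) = m^4 - 3*m^3 - 28*m^2 + 132*m - 144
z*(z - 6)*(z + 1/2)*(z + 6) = z^4 + z^3/2 - 36*z^2 - 18*z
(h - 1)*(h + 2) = h^2 + h - 2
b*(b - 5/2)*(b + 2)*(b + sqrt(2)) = b^4 - b^3/2 + sqrt(2)*b^3 - 5*b^2 - sqrt(2)*b^2/2 - 5*sqrt(2)*b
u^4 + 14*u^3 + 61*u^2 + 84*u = u*(u + 3)*(u + 4)*(u + 7)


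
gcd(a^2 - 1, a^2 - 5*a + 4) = a - 1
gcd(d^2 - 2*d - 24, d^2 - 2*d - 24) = d^2 - 2*d - 24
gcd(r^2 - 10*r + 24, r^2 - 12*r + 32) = r - 4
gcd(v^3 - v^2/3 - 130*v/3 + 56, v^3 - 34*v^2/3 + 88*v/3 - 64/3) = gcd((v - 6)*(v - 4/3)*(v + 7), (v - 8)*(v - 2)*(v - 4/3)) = v - 4/3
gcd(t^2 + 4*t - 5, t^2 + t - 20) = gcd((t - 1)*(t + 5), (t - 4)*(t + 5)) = t + 5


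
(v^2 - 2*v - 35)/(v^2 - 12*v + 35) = (v + 5)/(v - 5)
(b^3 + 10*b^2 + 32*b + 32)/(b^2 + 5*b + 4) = (b^2 + 6*b + 8)/(b + 1)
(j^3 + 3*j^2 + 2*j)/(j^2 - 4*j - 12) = j*(j + 1)/(j - 6)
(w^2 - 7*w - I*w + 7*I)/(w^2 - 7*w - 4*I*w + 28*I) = (w - I)/(w - 4*I)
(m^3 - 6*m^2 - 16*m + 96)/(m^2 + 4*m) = m - 10 + 24/m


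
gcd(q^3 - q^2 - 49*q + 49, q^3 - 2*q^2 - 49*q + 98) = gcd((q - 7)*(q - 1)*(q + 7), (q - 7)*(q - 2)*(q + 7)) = q^2 - 49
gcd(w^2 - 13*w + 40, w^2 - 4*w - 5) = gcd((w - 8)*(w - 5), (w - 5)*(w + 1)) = w - 5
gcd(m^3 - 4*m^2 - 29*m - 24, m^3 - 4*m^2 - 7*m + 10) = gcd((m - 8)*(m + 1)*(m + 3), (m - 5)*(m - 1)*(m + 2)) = 1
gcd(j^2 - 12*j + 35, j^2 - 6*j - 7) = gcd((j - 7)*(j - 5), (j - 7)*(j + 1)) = j - 7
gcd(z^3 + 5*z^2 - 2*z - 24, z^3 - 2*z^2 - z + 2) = z - 2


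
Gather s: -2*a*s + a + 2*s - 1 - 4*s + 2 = a + s*(-2*a - 2) + 1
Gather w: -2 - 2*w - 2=-2*w - 4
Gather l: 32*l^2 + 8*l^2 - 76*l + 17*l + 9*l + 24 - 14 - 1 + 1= 40*l^2 - 50*l + 10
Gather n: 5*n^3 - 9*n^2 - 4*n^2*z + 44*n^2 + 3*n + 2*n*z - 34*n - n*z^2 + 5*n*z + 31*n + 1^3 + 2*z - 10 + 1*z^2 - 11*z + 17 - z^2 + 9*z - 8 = 5*n^3 + n^2*(35 - 4*z) + n*(-z^2 + 7*z)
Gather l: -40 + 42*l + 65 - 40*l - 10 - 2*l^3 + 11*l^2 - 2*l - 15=-2*l^3 + 11*l^2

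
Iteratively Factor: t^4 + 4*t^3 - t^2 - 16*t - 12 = (t + 2)*(t^3 + 2*t^2 - 5*t - 6) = (t - 2)*(t + 2)*(t^2 + 4*t + 3) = (t - 2)*(t + 1)*(t + 2)*(t + 3)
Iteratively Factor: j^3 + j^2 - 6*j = (j)*(j^2 + j - 6) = j*(j + 3)*(j - 2)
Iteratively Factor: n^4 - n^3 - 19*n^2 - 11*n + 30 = (n + 2)*(n^3 - 3*n^2 - 13*n + 15) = (n + 2)*(n + 3)*(n^2 - 6*n + 5) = (n - 5)*(n + 2)*(n + 3)*(n - 1)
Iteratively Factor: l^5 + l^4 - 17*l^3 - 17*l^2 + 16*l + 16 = (l - 1)*(l^4 + 2*l^3 - 15*l^2 - 32*l - 16) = (l - 4)*(l - 1)*(l^3 + 6*l^2 + 9*l + 4) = (l - 4)*(l - 1)*(l + 1)*(l^2 + 5*l + 4) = (l - 4)*(l - 1)*(l + 1)*(l + 4)*(l + 1)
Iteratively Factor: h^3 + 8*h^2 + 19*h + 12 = (h + 1)*(h^2 + 7*h + 12) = (h + 1)*(h + 3)*(h + 4)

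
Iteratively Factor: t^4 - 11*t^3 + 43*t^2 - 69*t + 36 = (t - 3)*(t^3 - 8*t^2 + 19*t - 12) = (t - 4)*(t - 3)*(t^2 - 4*t + 3) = (t - 4)*(t - 3)^2*(t - 1)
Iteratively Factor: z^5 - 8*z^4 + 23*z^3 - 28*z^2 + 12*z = (z)*(z^4 - 8*z^3 + 23*z^2 - 28*z + 12) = z*(z - 1)*(z^3 - 7*z^2 + 16*z - 12) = z*(z - 3)*(z - 1)*(z^2 - 4*z + 4) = z*(z - 3)*(z - 2)*(z - 1)*(z - 2)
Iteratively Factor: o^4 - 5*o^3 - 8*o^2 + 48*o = (o + 3)*(o^3 - 8*o^2 + 16*o) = (o - 4)*(o + 3)*(o^2 - 4*o) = o*(o - 4)*(o + 3)*(o - 4)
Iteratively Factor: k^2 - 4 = (k + 2)*(k - 2)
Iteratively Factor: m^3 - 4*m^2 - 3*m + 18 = (m - 3)*(m^2 - m - 6) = (m - 3)^2*(m + 2)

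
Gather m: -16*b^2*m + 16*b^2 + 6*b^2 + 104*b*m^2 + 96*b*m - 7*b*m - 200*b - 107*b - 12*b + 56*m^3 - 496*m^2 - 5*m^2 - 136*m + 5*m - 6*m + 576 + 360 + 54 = 22*b^2 - 319*b + 56*m^3 + m^2*(104*b - 501) + m*(-16*b^2 + 89*b - 137) + 990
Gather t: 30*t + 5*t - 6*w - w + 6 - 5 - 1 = 35*t - 7*w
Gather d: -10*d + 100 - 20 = 80 - 10*d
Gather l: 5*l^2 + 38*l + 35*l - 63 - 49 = 5*l^2 + 73*l - 112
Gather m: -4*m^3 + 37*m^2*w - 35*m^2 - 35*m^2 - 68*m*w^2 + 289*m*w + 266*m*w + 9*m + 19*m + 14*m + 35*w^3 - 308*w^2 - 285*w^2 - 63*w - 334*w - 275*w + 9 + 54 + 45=-4*m^3 + m^2*(37*w - 70) + m*(-68*w^2 + 555*w + 42) + 35*w^3 - 593*w^2 - 672*w + 108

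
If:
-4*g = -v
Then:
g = v/4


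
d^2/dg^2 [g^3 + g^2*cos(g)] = -g^2*cos(g) - 4*g*sin(g) + 6*g + 2*cos(g)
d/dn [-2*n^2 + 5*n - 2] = 5 - 4*n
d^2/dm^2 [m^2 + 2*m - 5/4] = 2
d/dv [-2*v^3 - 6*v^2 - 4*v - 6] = -6*v^2 - 12*v - 4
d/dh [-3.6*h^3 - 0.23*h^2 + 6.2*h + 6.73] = -10.8*h^2 - 0.46*h + 6.2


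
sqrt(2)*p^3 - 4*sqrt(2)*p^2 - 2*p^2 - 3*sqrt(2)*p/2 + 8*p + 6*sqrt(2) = (p - 4)*(p - 3*sqrt(2)/2)*(sqrt(2)*p + 1)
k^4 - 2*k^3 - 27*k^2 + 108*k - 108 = (k - 3)^2*(k - 2)*(k + 6)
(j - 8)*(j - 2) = j^2 - 10*j + 16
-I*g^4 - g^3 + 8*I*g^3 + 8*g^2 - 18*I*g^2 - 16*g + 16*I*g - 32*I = (g - 4)^2*(g - 2*I)*(-I*g + 1)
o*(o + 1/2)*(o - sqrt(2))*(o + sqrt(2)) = o^4 + o^3/2 - 2*o^2 - o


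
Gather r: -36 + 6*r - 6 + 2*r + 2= 8*r - 40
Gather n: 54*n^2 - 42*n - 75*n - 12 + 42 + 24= 54*n^2 - 117*n + 54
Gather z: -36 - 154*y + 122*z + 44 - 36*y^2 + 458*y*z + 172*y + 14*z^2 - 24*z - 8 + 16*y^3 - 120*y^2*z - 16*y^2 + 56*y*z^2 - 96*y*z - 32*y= 16*y^3 - 52*y^2 - 14*y + z^2*(56*y + 14) + z*(-120*y^2 + 362*y + 98)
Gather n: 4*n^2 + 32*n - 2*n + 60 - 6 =4*n^2 + 30*n + 54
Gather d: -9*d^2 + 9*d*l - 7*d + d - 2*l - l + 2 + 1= -9*d^2 + d*(9*l - 6) - 3*l + 3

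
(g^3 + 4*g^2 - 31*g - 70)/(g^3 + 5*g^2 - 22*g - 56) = (g - 5)/(g - 4)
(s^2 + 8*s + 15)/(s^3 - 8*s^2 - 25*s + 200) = (s + 3)/(s^2 - 13*s + 40)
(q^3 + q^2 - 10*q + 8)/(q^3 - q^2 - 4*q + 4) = (q + 4)/(q + 2)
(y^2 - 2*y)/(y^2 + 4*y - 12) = y/(y + 6)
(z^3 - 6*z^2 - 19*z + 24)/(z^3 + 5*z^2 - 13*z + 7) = (z^2 - 5*z - 24)/(z^2 + 6*z - 7)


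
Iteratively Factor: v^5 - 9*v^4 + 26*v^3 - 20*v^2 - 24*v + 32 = (v - 2)*(v^4 - 7*v^3 + 12*v^2 + 4*v - 16) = (v - 4)*(v - 2)*(v^3 - 3*v^2 + 4) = (v - 4)*(v - 2)^2*(v^2 - v - 2) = (v - 4)*(v - 2)^2*(v + 1)*(v - 2)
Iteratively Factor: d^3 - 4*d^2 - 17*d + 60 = (d - 5)*(d^2 + d - 12) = (d - 5)*(d + 4)*(d - 3)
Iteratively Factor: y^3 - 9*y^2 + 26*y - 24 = (y - 2)*(y^2 - 7*y + 12) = (y - 3)*(y - 2)*(y - 4)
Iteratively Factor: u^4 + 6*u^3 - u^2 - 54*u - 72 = (u + 3)*(u^3 + 3*u^2 - 10*u - 24) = (u + 3)*(u + 4)*(u^2 - u - 6) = (u - 3)*(u + 3)*(u + 4)*(u + 2)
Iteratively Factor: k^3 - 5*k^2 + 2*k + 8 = (k + 1)*(k^2 - 6*k + 8) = (k - 4)*(k + 1)*(k - 2)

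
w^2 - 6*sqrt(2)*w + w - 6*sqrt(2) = (w + 1)*(w - 6*sqrt(2))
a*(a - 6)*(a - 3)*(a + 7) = a^4 - 2*a^3 - 45*a^2 + 126*a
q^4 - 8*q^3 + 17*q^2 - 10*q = q*(q - 5)*(q - 2)*(q - 1)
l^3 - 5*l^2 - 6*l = l*(l - 6)*(l + 1)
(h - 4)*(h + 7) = h^2 + 3*h - 28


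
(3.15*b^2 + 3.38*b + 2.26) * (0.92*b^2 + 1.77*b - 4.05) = 2.898*b^4 + 8.6851*b^3 - 4.6957*b^2 - 9.6888*b - 9.153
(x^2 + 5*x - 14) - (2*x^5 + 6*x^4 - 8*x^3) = -2*x^5 - 6*x^4 + 8*x^3 + x^2 + 5*x - 14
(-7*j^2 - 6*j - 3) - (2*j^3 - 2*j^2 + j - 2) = -2*j^3 - 5*j^2 - 7*j - 1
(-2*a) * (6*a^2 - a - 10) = -12*a^3 + 2*a^2 + 20*a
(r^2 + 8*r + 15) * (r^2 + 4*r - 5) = r^4 + 12*r^3 + 42*r^2 + 20*r - 75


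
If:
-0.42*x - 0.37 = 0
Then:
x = -0.88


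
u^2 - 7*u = u*(u - 7)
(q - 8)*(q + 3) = q^2 - 5*q - 24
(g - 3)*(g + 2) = g^2 - g - 6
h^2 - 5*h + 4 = (h - 4)*(h - 1)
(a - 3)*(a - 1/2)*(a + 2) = a^3 - 3*a^2/2 - 11*a/2 + 3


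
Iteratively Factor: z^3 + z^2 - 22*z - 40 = (z - 5)*(z^2 + 6*z + 8) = (z - 5)*(z + 2)*(z + 4)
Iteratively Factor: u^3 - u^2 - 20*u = (u)*(u^2 - u - 20) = u*(u - 5)*(u + 4)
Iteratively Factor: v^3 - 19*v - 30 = (v + 3)*(v^2 - 3*v - 10) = (v - 5)*(v + 3)*(v + 2)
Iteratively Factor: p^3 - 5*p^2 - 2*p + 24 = (p - 4)*(p^2 - p - 6) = (p - 4)*(p + 2)*(p - 3)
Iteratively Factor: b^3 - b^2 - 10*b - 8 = (b - 4)*(b^2 + 3*b + 2) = (b - 4)*(b + 1)*(b + 2)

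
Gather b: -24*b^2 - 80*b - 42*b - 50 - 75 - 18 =-24*b^2 - 122*b - 143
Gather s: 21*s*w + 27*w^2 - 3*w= 21*s*w + 27*w^2 - 3*w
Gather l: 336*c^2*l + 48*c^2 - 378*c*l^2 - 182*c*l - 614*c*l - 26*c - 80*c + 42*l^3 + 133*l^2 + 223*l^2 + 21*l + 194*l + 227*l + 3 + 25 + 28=48*c^2 - 106*c + 42*l^3 + l^2*(356 - 378*c) + l*(336*c^2 - 796*c + 442) + 56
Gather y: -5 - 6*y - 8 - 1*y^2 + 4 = -y^2 - 6*y - 9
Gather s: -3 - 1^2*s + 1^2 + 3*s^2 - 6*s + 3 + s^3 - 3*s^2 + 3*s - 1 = s^3 - 4*s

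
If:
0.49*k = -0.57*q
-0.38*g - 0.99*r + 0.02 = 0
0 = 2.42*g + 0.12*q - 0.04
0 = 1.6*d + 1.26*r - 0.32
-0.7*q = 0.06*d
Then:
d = 0.19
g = 0.02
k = 0.02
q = -0.02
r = 0.01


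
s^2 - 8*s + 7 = (s - 7)*(s - 1)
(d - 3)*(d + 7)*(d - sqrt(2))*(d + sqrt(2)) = d^4 + 4*d^3 - 23*d^2 - 8*d + 42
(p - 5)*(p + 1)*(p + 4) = p^3 - 21*p - 20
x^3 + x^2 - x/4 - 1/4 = (x - 1/2)*(x + 1/2)*(x + 1)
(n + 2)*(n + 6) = n^2 + 8*n + 12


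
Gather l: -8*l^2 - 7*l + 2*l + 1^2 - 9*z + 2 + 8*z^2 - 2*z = -8*l^2 - 5*l + 8*z^2 - 11*z + 3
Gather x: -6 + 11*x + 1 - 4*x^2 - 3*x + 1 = -4*x^2 + 8*x - 4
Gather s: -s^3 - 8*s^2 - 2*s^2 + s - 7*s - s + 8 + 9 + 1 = -s^3 - 10*s^2 - 7*s + 18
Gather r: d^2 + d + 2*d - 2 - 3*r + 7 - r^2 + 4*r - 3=d^2 + 3*d - r^2 + r + 2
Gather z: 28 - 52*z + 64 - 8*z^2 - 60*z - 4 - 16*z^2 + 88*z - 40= -24*z^2 - 24*z + 48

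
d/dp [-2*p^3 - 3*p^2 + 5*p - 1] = -6*p^2 - 6*p + 5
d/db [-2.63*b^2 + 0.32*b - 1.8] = 0.32 - 5.26*b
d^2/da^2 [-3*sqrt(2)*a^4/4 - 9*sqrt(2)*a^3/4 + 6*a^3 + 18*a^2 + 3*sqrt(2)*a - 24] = -9*sqrt(2)*a^2 - 27*sqrt(2)*a/2 + 36*a + 36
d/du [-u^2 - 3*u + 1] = -2*u - 3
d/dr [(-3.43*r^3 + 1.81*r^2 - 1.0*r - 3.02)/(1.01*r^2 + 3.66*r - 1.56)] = (-3.4643*r^4 - 25.1076*r^3 + 23.687*r^2 + 0.453199999999999*r + 12.6132)/(1.0201*r^4 + 7.3932*r^3 + 10.2444*r^2 - 11.4192*r + 2.4336)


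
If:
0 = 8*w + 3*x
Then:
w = -3*x/8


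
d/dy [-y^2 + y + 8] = 1 - 2*y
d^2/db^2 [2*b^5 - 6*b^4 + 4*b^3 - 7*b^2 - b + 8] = 40*b^3 - 72*b^2 + 24*b - 14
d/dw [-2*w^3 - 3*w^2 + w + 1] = -6*w^2 - 6*w + 1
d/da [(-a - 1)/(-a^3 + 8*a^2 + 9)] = (a^3 - 8*a^2 - a*(a + 1)*(3*a - 16) - 9)/(-a^3 + 8*a^2 + 9)^2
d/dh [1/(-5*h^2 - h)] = (10*h + 1)/(h^2*(5*h + 1)^2)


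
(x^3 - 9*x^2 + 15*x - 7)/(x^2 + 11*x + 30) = (x^3 - 9*x^2 + 15*x - 7)/(x^2 + 11*x + 30)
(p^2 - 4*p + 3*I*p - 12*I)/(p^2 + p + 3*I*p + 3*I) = (p - 4)/(p + 1)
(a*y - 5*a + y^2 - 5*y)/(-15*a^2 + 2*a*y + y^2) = (a*y - 5*a + y^2 - 5*y)/(-15*a^2 + 2*a*y + y^2)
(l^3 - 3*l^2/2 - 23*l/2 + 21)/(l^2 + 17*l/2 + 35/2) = (l^2 - 5*l + 6)/(l + 5)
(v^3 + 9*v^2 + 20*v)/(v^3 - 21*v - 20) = v*(v + 5)/(v^2 - 4*v - 5)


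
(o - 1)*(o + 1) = o^2 - 1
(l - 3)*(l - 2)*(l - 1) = l^3 - 6*l^2 + 11*l - 6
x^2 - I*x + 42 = (x - 7*I)*(x + 6*I)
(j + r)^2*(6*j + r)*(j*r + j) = 6*j^4*r + 6*j^4 + 13*j^3*r^2 + 13*j^3*r + 8*j^2*r^3 + 8*j^2*r^2 + j*r^4 + j*r^3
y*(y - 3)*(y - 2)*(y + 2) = y^4 - 3*y^3 - 4*y^2 + 12*y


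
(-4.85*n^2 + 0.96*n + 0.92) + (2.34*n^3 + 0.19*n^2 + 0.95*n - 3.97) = 2.34*n^3 - 4.66*n^2 + 1.91*n - 3.05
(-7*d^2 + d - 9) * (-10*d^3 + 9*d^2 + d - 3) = 70*d^5 - 73*d^4 + 92*d^3 - 59*d^2 - 12*d + 27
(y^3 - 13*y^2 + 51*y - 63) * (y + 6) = y^4 - 7*y^3 - 27*y^2 + 243*y - 378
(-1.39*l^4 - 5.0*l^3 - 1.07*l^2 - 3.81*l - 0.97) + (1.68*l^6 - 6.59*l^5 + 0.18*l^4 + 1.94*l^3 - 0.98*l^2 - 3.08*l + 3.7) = 1.68*l^6 - 6.59*l^5 - 1.21*l^4 - 3.06*l^3 - 2.05*l^2 - 6.89*l + 2.73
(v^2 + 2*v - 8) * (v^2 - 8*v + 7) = v^4 - 6*v^3 - 17*v^2 + 78*v - 56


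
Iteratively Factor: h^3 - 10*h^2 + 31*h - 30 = (h - 2)*(h^2 - 8*h + 15) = (h - 5)*(h - 2)*(h - 3)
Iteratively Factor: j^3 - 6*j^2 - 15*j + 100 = (j + 4)*(j^2 - 10*j + 25) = (j - 5)*(j + 4)*(j - 5)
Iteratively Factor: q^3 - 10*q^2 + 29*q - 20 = (q - 5)*(q^2 - 5*q + 4) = (q - 5)*(q - 4)*(q - 1)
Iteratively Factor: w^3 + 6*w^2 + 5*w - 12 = (w + 4)*(w^2 + 2*w - 3) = (w + 3)*(w + 4)*(w - 1)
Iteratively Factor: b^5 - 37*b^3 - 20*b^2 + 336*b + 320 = (b - 5)*(b^4 + 5*b^3 - 12*b^2 - 80*b - 64) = (b - 5)*(b + 4)*(b^3 + b^2 - 16*b - 16) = (b - 5)*(b + 1)*(b + 4)*(b^2 - 16) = (b - 5)*(b + 1)*(b + 4)^2*(b - 4)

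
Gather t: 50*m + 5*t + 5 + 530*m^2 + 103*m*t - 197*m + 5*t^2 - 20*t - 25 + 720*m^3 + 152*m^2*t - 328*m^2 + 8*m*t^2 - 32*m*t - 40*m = 720*m^3 + 202*m^2 - 187*m + t^2*(8*m + 5) + t*(152*m^2 + 71*m - 15) - 20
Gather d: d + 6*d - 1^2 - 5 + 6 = 7*d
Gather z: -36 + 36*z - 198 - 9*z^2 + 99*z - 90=-9*z^2 + 135*z - 324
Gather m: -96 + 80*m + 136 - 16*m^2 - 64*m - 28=-16*m^2 + 16*m + 12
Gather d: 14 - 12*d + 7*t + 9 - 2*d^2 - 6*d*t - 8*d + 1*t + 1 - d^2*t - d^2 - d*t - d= d^2*(-t - 3) + d*(-7*t - 21) + 8*t + 24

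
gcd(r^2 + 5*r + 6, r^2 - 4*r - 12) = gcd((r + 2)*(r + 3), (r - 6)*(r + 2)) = r + 2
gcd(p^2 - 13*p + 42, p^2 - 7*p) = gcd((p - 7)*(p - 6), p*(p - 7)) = p - 7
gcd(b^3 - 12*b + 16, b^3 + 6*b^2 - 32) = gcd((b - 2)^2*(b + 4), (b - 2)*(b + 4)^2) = b^2 + 2*b - 8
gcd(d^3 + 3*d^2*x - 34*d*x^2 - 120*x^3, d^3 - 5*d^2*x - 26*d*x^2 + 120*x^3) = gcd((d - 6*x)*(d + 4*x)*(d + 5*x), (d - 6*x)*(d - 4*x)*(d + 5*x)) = -d^2 + d*x + 30*x^2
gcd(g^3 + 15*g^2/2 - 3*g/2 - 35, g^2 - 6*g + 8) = g - 2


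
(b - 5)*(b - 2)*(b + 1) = b^3 - 6*b^2 + 3*b + 10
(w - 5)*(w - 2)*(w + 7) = w^3 - 39*w + 70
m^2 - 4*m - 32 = (m - 8)*(m + 4)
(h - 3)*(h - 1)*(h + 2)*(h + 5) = h^4 + 3*h^3 - 15*h^2 - 19*h + 30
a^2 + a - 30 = (a - 5)*(a + 6)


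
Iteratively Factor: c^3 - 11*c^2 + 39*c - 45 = (c - 3)*(c^2 - 8*c + 15) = (c - 5)*(c - 3)*(c - 3)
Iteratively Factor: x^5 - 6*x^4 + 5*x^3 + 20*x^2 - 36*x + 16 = (x - 1)*(x^4 - 5*x^3 + 20*x - 16) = (x - 2)*(x - 1)*(x^3 - 3*x^2 - 6*x + 8) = (x - 4)*(x - 2)*(x - 1)*(x^2 + x - 2) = (x - 4)*(x - 2)*(x - 1)*(x + 2)*(x - 1)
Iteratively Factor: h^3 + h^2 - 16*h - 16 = (h + 1)*(h^2 - 16) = (h - 4)*(h + 1)*(h + 4)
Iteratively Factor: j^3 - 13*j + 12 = (j - 3)*(j^2 + 3*j - 4) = (j - 3)*(j + 4)*(j - 1)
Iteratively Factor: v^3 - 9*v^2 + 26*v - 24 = (v - 3)*(v^2 - 6*v + 8) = (v - 3)*(v - 2)*(v - 4)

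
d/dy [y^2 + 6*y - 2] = 2*y + 6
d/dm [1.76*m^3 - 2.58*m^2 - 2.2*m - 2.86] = 5.28*m^2 - 5.16*m - 2.2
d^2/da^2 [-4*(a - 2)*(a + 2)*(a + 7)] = -24*a - 56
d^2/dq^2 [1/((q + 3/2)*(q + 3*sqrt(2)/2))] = 32*((2*q + 3)^2 + (2*q + 3)*(2*q + 3*sqrt(2)) + (2*q + 3*sqrt(2))^2)/((2*q + 3)^3*(2*q + 3*sqrt(2))^3)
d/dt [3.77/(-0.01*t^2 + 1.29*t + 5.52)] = (0.0754*t - 4.8633)/(-0.01*t^2 + 1.29*t + 5.52)^2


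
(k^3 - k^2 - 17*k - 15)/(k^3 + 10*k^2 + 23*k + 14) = (k^2 - 2*k - 15)/(k^2 + 9*k + 14)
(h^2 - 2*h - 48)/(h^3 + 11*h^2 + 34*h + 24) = (h - 8)/(h^2 + 5*h + 4)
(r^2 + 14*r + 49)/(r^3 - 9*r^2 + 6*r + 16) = (r^2 + 14*r + 49)/(r^3 - 9*r^2 + 6*r + 16)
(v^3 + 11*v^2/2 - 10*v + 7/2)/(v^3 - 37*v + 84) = (2*v^2 - 3*v + 1)/(2*(v^2 - 7*v + 12))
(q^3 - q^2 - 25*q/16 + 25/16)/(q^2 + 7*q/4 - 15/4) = (4*q^2 + q - 5)/(4*(q + 3))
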